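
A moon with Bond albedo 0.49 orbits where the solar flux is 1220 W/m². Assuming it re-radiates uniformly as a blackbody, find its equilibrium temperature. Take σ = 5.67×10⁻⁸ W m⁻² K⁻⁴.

T ≈ 229 K

Power absorbed = (1−a)S·πR²; power emitted = 4πR²σT⁴. Equating and cancelling πR²:
T = ((1−a)S / 4σ)^(1/4) = (622 / (4 × 5.67×10⁻⁸))^(1/4) = (2.74×10^9)^(1/4).
T = 229 K.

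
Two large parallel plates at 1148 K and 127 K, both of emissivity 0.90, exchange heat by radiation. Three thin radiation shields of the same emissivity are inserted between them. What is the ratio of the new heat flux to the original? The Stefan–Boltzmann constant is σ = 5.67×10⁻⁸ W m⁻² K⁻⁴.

With N identical shields there are N+1 = 4 gaps in series, each with the same radiative resistance, so the flux falls to 1/(N+1) of its unshielded value.

ratio ≈ 0.250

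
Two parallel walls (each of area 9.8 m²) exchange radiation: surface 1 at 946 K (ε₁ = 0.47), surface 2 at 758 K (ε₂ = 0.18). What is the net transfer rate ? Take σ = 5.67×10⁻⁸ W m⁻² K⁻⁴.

Q ≈ 39100 W

For two large parallel gray plates, q = σ(T₁⁴ − T₂⁴) / (1/ε₁ + 1/ε₂ − 1).
1/ε₁ + 1/ε₂ − 1 = 1/0.47 + 1/0.18 − 1 = 6.683.
T₁⁴ − T₂⁴ = 8.01×10^11 − 3.30×10^11 = 4.71×10^11 K⁴.
q = 5.67×10⁻⁸ × 4.71×10^11 / 6.683 = 3990 W/m².
Q = q·A = 3990 × 9.8 = 39100 W.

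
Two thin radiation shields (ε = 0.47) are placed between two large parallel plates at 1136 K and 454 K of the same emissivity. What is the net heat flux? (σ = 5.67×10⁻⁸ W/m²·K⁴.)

Each of the 3 gaps contributes resistance (2/ε − 1) = 2/0.47 − 1 = 3.255; total = 9.766.
q = σ(T₁⁴ − T₂⁴) / 9.766 = 5.67×10⁻⁸ × 1.62×10^12 / 9.766 = 9420 W/m².

q ≈ 9420 W/m²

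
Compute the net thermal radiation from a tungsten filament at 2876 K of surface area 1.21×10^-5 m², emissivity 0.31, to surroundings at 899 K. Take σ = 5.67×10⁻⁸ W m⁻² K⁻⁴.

Q = εσA(T⁴ − T_s⁴). T⁴ − T_s⁴ = (2876)⁴ − (899)⁴ = 6.84×10^13 − 6.53×10^11 = 6.78×10^13 K⁴.
Q = 0.31 × 5.67×10⁻⁸ × 1.21×10^-5 × 6.78×10^13 = 14.4 W.

Q ≈ 14.4 W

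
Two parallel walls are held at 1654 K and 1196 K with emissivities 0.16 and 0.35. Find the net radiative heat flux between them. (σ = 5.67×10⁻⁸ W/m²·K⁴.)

For two large parallel gray plates, q = σ(T₁⁴ − T₂⁴) / (1/ε₁ + 1/ε₂ − 1).
1/ε₁ + 1/ε₂ − 1 = 1/0.16 + 1/0.35 − 1 = 8.107.
T₁⁴ − T₂⁴ = 7.48×10^12 − 2.05×10^12 = 5.44×10^12 K⁴.
q = 5.67×10⁻⁸ × 5.44×10^12 / 8.107 = 38000 W/m².

q ≈ 38000 W/m²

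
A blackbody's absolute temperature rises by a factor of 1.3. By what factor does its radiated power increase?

factor ≈ 2.86

P ∝ T⁴, so the power scales as (1.3)⁴ = 2.86.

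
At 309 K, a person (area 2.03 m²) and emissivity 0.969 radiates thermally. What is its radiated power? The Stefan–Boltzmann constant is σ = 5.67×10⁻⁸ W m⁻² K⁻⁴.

P ≈ 1020 W

Stefan–Boltzmann: P = εσAT⁴ = 0.969 × 5.67×10⁻⁸ × 2.03 × (309)⁴ = 0.969 × 5.67×10⁻⁸ × 2.03 × 9.12×10^9.
P = 1020 W.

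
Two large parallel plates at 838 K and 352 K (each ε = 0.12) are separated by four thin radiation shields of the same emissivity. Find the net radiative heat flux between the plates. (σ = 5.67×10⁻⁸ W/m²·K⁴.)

q ≈ 346 W/m²

Each of the 5 gaps contributes resistance (2/ε − 1) = 2/0.12 − 1 = 15.67; total = 78.33.
q = σ(T₁⁴ − T₂⁴) / 78.33 = 5.67×10⁻⁸ × 4.78×10^11 / 78.33 = 346 W/m².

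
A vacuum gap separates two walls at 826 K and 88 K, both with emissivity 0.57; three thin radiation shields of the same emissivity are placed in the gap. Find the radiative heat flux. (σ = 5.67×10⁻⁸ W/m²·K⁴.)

q ≈ 2630 W/m²

Each of the 4 gaps contributes resistance (2/ε − 1) = 2/0.57 − 1 = 2.509; total = 10.04.
q = σ(T₁⁴ − T₂⁴) / 10.04 = 5.67×10⁻⁸ × 4.65×10^11 / 10.04 = 2630 W/m².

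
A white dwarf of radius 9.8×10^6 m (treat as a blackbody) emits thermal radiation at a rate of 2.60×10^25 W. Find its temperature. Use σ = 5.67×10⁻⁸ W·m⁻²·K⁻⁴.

A = 4πr² = 4π × (9.8×10^6)² = 1.21×10^15 m².
From P = σAT⁴, T = (P / σA)^(1/4) = (2.60×10^25 / (5.67×10⁻⁸ × 1.21×10^15))^(1/4).
T = (3.80×10^17)^(1/4) = 24800 K.

T ≈ 24800 K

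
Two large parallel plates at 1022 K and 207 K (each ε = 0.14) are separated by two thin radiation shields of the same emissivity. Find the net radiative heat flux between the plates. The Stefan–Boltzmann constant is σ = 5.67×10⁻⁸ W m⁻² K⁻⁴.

q ≈ 1550 W/m²

Each of the 3 gaps contributes resistance (2/ε − 1) = 2/0.14 − 1 = 13.29; total = 39.86.
q = σ(T₁⁴ − T₂⁴) / 39.86 = 5.67×10⁻⁸ × 1.09×10^12 / 39.86 = 1550 W/m².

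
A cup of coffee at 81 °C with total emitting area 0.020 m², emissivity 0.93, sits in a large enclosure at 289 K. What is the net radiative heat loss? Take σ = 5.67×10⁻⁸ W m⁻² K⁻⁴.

Convert: 81 °C = 354 K.
Q = εσA(T⁴ − T_s⁴). T⁴ − T_s⁴ = (354)⁴ − (289)⁴ = 1.57×10^10 − 6.98×10^9 = 8.73×10^9 K⁴.
Q = 0.93 × 5.67×10⁻⁸ × 0.0200 × 8.73×10^9 = 9.21 W.

Q ≈ 9.21 W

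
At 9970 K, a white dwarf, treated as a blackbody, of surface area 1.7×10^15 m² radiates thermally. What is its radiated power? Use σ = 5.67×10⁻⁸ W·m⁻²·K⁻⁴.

P ≈ 9.52×10^23 W

P = σAT⁴ = 5.67×10⁻⁸ × 1.70×10^15 × (9970)⁴ = 5.67×10⁻⁸ × 1.70×10^15 × 9.88×10^15.
P = 9.52×10^23 W.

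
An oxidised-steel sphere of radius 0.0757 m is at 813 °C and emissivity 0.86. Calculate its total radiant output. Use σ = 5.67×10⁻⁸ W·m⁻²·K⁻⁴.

P ≈ 4880 W

A = 4πr² = 4π × (0.0757)² = 0.0720 m².
813 °C = 1086 K.
P = εσAT⁴ = 0.86 × 5.67×10⁻⁸ × 0.0720 × (1086)⁴ = 0.86 × 5.67×10⁻⁸ × 0.0720 × 1.39×10^12.
P = 4880 W.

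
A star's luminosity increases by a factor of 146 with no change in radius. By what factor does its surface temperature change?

factor ≈ 3.48

P ∝ T⁴ ⇒ T ∝ P^(1/4), so T scales by (146)^(1/4) = 3.48.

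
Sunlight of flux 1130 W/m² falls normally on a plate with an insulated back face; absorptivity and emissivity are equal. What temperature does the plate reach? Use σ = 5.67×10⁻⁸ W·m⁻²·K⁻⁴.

Absorbed flux αS = emitted flux εσT⁴ (one radiating face); with α = ε, T = (S/σ)^(1/4).
T = (1130 / 5.67×10⁻⁸)^(1/4) = (1.99×10^10)^(1/4).
T = 376 K.

T ≈ 376 K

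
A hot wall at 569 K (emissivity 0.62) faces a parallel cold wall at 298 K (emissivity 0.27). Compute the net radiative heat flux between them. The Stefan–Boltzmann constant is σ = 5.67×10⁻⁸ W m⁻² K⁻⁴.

q ≈ 1270 W/m²

For two large parallel gray plates, q = σ(T₁⁴ − T₂⁴) / (1/ε₁ + 1/ε₂ − 1).
1/ε₁ + 1/ε₂ − 1 = 1/0.62 + 1/0.27 − 1 = 4.317.
T₁⁴ − T₂⁴ = 1.05×10^11 − 7.89×10^9 = 9.69×10^10 K⁴.
q = 5.67×10⁻⁸ × 9.69×10^10 / 4.317 = 1270 W/m².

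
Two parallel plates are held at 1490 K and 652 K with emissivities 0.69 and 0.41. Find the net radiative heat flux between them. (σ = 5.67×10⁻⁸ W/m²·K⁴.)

For two large parallel gray plates, q = σ(T₁⁴ − T₂⁴) / (1/ε₁ + 1/ε₂ − 1).
1/ε₁ + 1/ε₂ − 1 = 1/0.69 + 1/0.41 − 1 = 2.888.
T₁⁴ − T₂⁴ = 4.93×10^12 − 1.81×10^11 = 4.75×10^12 K⁴.
q = 5.67×10⁻⁸ × 4.75×10^12 / 2.888 = 93200 W/m².

q ≈ 93200 W/m²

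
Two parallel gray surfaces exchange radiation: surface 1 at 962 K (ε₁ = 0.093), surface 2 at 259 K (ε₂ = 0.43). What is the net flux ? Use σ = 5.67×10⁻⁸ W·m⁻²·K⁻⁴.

q ≈ 4000 W/m²

For two large parallel gray plates, q = σ(T₁⁴ − T₂⁴) / (1/ε₁ + 1/ε₂ − 1).
1/ε₁ + 1/ε₂ − 1 = 1/0.093 + 1/0.43 − 1 = 12.08.
T₁⁴ − T₂⁴ = 8.56×10^11 − 4.50×10^9 = 8.52×10^11 K⁴.
q = 5.67×10⁻⁸ × 8.52×10^11 / 12.08 = 4000 W/m².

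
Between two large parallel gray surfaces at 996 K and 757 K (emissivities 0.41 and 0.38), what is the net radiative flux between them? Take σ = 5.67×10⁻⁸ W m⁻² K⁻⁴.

q ≈ 9130 W/m²

For two large parallel gray plates, q = σ(T₁⁴ − T₂⁴) / (1/ε₁ + 1/ε₂ − 1).
1/ε₁ + 1/ε₂ − 1 = 1/0.41 + 1/0.38 − 1 = 4.071.
T₁⁴ − T₂⁴ = 9.84×10^11 − 3.28×10^11 = 6.56×10^11 K⁴.
q = 5.67×10⁻⁸ × 6.56×10^11 / 4.071 = 9130 W/m².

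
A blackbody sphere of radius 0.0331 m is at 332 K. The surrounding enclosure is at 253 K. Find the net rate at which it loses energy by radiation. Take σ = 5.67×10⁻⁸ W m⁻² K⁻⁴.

A = 4πr² = 4π × (0.0331)² = 0.0138 m².
Q = σA(T⁴ − T_s⁴). T⁴ − T_s⁴ = (332)⁴ − (253)⁴ = 1.21×10^10 − 4.10×10^9 = 8.05×10^9 K⁴.
Q = 5.67×10⁻⁸ × 0.0138 × 8.05×10^9 = 6.29 W.

Q ≈ 6.29 W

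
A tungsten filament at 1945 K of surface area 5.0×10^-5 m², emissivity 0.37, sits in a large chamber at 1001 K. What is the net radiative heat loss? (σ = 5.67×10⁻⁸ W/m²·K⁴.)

Q = εσA(T⁴ − T_s⁴). T⁴ − T_s⁴ = (1945)⁴ − (1001)⁴ = 1.43×10^13 − 1.00×10^12 = 1.33×10^13 K⁴.
Q = 0.37 × 5.67×10⁻⁸ × 5.00×10^-5 × 1.33×10^13 = 14.0 W.

Q ≈ 14.0 W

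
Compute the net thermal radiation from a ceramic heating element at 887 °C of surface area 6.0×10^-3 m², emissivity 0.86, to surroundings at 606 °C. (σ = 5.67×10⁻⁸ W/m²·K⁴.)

Q ≈ 355 W

Convert: 887 °C = 1160 K; 606 °C = 879 K.
Q = εσA(T⁴ − T_s⁴). T⁴ − T_s⁴ = (1160)⁴ − (879)⁴ = 1.81×10^12 − 5.97×10^11 = 1.21×10^12 K⁴.
Q = 0.86 × 5.67×10⁻⁸ × 6.00×10^-3 × 1.21×10^12 = 355 W.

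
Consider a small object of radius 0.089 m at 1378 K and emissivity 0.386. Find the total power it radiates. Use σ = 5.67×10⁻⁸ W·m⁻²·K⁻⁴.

P ≈ 7860 W

A = 4πr² = 4π × (0.089)² = 0.0995 m².
Stefan–Boltzmann: P = εσAT⁴ = 0.386 × 5.67×10⁻⁸ × 0.0995 × (1378)⁴ = 0.386 × 5.67×10⁻⁸ × 0.0995 × 3.61×10^12.
P = 7860 W.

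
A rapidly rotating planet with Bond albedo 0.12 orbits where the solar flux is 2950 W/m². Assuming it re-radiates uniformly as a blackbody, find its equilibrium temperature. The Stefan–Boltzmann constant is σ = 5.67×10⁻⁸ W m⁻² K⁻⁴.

Power absorbed = (1−a)S·πR²; power emitted = 4πR²σT⁴. Equating and cancelling πR²:
T = ((1−a)S / 4σ)^(1/4) = (2600 / (4 × 5.67×10⁻⁸))^(1/4) = (1.14×10^10)^(1/4).
T = 327 K.

T ≈ 327 K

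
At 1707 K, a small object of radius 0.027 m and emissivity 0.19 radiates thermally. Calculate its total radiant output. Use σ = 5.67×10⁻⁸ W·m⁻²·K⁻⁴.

A = 4πr² = 4π × (0.027)² = 9.16×10^-3 m².
P = εσAT⁴ = 0.19 × 5.67×10⁻⁸ × 9.16×10^-3 × (1707)⁴ = 0.19 × 5.67×10⁻⁸ × 9.16×10^-3 × 8.49×10^12.
P = 838 W.

P ≈ 838 W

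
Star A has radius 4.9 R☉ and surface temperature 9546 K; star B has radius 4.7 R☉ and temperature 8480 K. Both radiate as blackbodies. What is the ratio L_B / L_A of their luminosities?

L = 4πR²σT⁴ ∝ R²T⁴, so L_B/L_A = (4.7/4.9)² × (8480/9546)⁴ = 0.920 × 0.623 = 0.573.

L_B/L_A ≈ 0.573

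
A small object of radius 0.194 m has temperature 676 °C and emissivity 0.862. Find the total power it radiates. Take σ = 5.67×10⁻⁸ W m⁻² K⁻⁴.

A = 4πr² = 4π × (0.194)² = 0.473 m².
676 °C = 949 K.
P = εσAT⁴ = 0.862 × 5.67×10⁻⁸ × 0.473 × (949)⁴ = 0.862 × 5.67×10⁻⁸ × 0.473 × 8.11×10^11.
P = 18700 W.

P ≈ 18700 W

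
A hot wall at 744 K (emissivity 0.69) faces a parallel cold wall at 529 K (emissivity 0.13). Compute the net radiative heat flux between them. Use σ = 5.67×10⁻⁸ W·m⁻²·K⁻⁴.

For two large parallel gray plates, q = σ(T₁⁴ − T₂⁴) / (1/ε₁ + 1/ε₂ − 1).
1/ε₁ + 1/ε₂ − 1 = 1/0.69 + 1/0.13 − 1 = 8.142.
T₁⁴ − T₂⁴ = 3.06×10^11 − 7.83×10^10 = 2.28×10^11 K⁴.
q = 5.67×10⁻⁸ × 2.28×10^11 / 8.142 = 1590 W/m².

q ≈ 1590 W/m²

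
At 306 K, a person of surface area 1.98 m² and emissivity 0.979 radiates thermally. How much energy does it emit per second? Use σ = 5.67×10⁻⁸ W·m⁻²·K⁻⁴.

P ≈ 964 W

Stefan–Boltzmann: P = εσAT⁴ = 0.979 × 5.67×10⁻⁸ × 1.98 × (306)⁴ = 0.979 × 5.67×10⁻⁸ × 1.98 × 8.77×10^9.
P = 964 W.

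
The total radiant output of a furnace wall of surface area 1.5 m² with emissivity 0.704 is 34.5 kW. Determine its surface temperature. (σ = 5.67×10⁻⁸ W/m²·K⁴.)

T ≈ 871 K

From P = εσAT⁴, T = (P / εσA)^(1/4) = (34500 / (0.704 × 5.67×10⁻⁸ × 1.50))^(1/4).
T = (5.76×10^11)^(1/4) = 871 K.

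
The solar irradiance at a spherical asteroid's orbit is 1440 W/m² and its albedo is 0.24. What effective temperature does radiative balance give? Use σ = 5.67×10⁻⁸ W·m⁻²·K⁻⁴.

T ≈ 264 K

Power absorbed = (1−a)S·πR²; power emitted = 4πR²σT⁴. Equating and cancelling πR²:
T = ((1−a)S / 4σ)^(1/4) = (1090 / (4 × 5.67×10⁻⁸))^(1/4) = (4.83×10^9)^(1/4).
T = 264 K.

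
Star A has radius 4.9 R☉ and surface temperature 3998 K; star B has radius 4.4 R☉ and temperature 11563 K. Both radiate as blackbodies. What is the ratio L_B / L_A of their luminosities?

L_B/L_A ≈ 56.4

L = 4πR²σT⁴ ∝ R²T⁴, so L_B/L_A = (4.4/4.9)² × (11563/3998)⁴ = 0.806 × 70.0 = 56.4.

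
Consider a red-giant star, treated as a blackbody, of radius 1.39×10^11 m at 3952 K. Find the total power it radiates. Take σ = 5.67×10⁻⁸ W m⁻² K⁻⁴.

A = 4πr² = 4π × (1.39×10^11)² = 2.43×10^23 m².
P = σAT⁴ = 5.67×10⁻⁸ × 2.43×10^23 × (3952)⁴ = 5.67×10⁻⁸ × 2.43×10^23 × 2.44×10^14.
P = 3.36×10^30 W.

P ≈ 3.36×10^30 W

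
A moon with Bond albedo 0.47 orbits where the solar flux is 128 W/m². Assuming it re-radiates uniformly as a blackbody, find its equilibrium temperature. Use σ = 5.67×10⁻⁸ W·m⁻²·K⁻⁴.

Power absorbed = (1−a)S·πR²; power emitted = 4πR²σT⁴. Equating and cancelling πR²:
T = ((1−a)S / 4σ)^(1/4) = (67.8 / (4 × 5.67×10⁻⁸))^(1/4) = (2.99×10^8)^(1/4).
T = 132 K.

T ≈ 132 K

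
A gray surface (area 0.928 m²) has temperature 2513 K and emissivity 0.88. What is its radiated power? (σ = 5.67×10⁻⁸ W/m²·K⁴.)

P ≈ 1.85×10^6 W

P = εσAT⁴ = 0.88 × 5.67×10⁻⁸ × 0.928 × (2513)⁴ = 0.88 × 5.67×10⁻⁸ × 0.928 × 3.99×10^13.
P = 1.85×10^6 W.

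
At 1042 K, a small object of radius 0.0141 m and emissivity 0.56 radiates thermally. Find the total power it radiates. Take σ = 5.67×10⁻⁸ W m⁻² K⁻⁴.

A = 4πr² = 4π × (0.0141)² = 2.50×10^-3 m².
P = εσAT⁴ = 0.56 × 5.67×10⁻⁸ × 2.50×10^-3 × (1042)⁴ = 0.56 × 5.67×10⁻⁸ × 2.50×10^-3 × 1.18×10^12.
P = 93.5 W.

P ≈ 93.5 W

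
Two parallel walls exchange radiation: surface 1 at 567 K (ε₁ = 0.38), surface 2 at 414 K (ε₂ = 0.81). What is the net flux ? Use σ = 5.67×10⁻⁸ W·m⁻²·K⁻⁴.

For two large parallel gray plates, q = σ(T₁⁴ − T₂⁴) / (1/ε₁ + 1/ε₂ − 1).
1/ε₁ + 1/ε₂ − 1 = 1/0.38 + 1/0.81 − 1 = 2.866.
T₁⁴ − T₂⁴ = 1.03×10^11 − 2.94×10^10 = 7.40×10^10 K⁴.
q = 5.67×10⁻⁸ × 7.40×10^10 / 2.866 = 1460 W/m².

q ≈ 1460 W/m²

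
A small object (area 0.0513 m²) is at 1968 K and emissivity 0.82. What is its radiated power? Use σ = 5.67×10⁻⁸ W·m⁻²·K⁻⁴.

Stefan–Boltzmann: P = εσAT⁴ = 0.82 × 5.67×10⁻⁸ × 0.0513 × (1968)⁴ = 0.82 × 5.67×10⁻⁸ × 0.0513 × 1.50×10^13.
P = 35800 W.

P ≈ 35800 W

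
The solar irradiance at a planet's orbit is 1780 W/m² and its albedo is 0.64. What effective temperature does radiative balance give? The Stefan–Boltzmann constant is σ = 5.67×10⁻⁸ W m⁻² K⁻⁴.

T ≈ 231 K

Power absorbed = (1−a)S·πR²; power emitted = 4πR²σT⁴. Equating and cancelling πR²:
T = ((1−a)S / 4σ)^(1/4) = (641 / (4 × 5.67×10⁻⁸))^(1/4) = (2.83×10^9)^(1/4).
T = 231 K.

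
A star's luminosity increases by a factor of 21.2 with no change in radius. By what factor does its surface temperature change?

P ∝ T⁴ ⇒ T ∝ P^(1/4), so T scales by (21.2)^(1/4) = 2.15.

factor ≈ 2.15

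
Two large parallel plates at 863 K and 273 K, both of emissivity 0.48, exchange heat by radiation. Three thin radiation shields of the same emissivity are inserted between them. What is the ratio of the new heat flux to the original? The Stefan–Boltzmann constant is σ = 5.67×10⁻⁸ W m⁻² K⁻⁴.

ratio ≈ 0.250

With N identical shields there are N+1 = 4 gaps in series, each with the same radiative resistance, so the flux falls to 1/(N+1) of its unshielded value.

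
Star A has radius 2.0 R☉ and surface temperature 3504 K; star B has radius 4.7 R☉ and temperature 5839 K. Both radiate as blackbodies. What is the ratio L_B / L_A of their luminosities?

L_B/L_A ≈ 42.6

L = 4πR²σT⁴ ∝ R²T⁴, so L_B/L_A = (4.7/2.0)² × (5839/3504)⁴ = 5.52 × 7.71 = 42.6.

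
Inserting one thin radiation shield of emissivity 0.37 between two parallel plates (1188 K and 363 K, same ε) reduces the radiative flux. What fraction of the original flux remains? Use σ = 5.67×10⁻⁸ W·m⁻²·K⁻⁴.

With N identical shields there are N+1 = 2 gaps in series, each with the same radiative resistance, so the flux falls to 1/(N+1) of its unshielded value.

ratio ≈ 0.500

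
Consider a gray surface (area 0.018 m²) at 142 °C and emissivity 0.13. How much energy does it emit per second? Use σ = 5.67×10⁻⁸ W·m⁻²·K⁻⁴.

P ≈ 3.94 W

142 °C = 415 K.
Stefan–Boltzmann: P = εσAT⁴ = 0.13 × 5.67×10⁻⁸ × 0.0180 × (415)⁴ = 0.13 × 5.67×10⁻⁸ × 0.0180 × 2.97×10^10.
P = 3.94 W.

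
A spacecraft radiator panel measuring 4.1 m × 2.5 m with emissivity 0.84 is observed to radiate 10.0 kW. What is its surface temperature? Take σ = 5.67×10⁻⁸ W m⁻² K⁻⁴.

A = 4.1 × 2.5 = 10.2 m².
From P = εσAT⁴, T = (P / εσA)^(1/4) = (10000 / (0.84 × 5.67×10⁻⁸ × 10.2))^(1/4).
T = (2.05×10^10)^(1/4) = 378 K.

T ≈ 378 K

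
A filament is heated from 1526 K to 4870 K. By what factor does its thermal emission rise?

P ∝ T⁴, so the ratio is (4870/1526)⁴ = (3.191)⁴ = 104.

ratio ≈ 104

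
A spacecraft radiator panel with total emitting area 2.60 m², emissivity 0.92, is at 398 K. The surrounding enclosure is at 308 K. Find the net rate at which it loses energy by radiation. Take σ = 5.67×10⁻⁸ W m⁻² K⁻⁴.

Q = εσA(T⁴ − T_s⁴). T⁴ − T_s⁴ = (398)⁴ − (308)⁴ = 2.51×10^10 − 9.00×10^9 = 1.61×10^10 K⁴.
Q = 0.92 × 5.67×10⁻⁸ × 2.60 × 1.61×10^10 = 2180 W.

Q ≈ 2180 W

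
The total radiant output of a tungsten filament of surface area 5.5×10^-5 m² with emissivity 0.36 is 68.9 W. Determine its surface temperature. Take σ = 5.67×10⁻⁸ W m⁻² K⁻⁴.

T ≈ 2800 K

From P = εσAT⁴, T = (P / εσA)^(1/4) = (68.9 / (0.36 × 5.67×10⁻⁸ × 5.50×10^-5))^(1/4).
T = (6.14×10^13)^(1/4) = 2800 K.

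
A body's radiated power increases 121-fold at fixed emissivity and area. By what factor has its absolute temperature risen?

P ∝ T⁴ ⇒ T ∝ P^(1/4), so T scales by (121)^(1/4) = 3.32.

factor ≈ 3.32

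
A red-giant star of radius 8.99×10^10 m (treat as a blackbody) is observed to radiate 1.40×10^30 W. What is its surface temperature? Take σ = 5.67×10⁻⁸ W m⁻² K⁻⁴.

T ≈ 3950 K

A = 4πr² = 4π × (8.99×10^10)² = 1.02×10^23 m².
From P = σAT⁴, T = (P / σA)^(1/4) = (1.40×10^30 / (5.67×10⁻⁸ × 1.02×10^23))^(1/4).
T = (2.43×10^14)^(1/4) = 3950 K.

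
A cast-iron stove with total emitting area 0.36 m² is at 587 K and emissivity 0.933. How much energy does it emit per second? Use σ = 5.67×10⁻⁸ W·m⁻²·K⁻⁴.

P ≈ 2260 W

P = εσAT⁴ = 0.933 × 5.67×10⁻⁸ × 0.360 × (587)⁴ = 0.933 × 5.67×10⁻⁸ × 0.360 × 1.19×10^11.
P = 2260 W.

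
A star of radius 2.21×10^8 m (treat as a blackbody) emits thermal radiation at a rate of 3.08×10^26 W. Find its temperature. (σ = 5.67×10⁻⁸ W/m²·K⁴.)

T ≈ 9700 K

A = 4πr² = 4π × (2.21×10^8)² = 6.14×10^17 m².
From P = σAT⁴, T = (P / σA)^(1/4) = (3.08×10^26 / (5.67×10⁻⁸ × 6.14×10^17))^(1/4).
T = (8.85×10^15)^(1/4) = 9700 K.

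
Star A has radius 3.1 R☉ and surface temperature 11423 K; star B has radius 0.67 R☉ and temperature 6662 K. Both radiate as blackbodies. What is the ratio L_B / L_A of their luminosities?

L_B/L_A ≈ 5.40×10^-3

L = 4πR²σT⁴ ∝ R²T⁴, so L_B/L_A = (0.67/3.1)² × (6662/11423)⁴ = 0.0467 × 0.116 = 5.40×10^-3.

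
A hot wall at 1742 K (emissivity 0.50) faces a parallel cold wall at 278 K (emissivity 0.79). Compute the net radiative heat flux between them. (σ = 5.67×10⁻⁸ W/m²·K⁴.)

q ≈ 2.30×10^5 W/m²

For two large parallel gray plates, q = σ(T₁⁴ − T₂⁴) / (1/ε₁ + 1/ε₂ − 1).
1/ε₁ + 1/ε₂ − 1 = 1/0.50 + 1/0.79 − 1 = 2.266.
T₁⁴ − T₂⁴ = 9.21×10^12 − 5.97×10^9 = 9.20×10^12 K⁴.
q = 5.67×10⁻⁸ × 9.20×10^12 / 2.266 = 2.30×10^5 W/m².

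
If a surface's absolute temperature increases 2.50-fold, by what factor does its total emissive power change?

P ∝ T⁴, so the power scales as (2.50)⁴ = 39.1.

factor ≈ 39.1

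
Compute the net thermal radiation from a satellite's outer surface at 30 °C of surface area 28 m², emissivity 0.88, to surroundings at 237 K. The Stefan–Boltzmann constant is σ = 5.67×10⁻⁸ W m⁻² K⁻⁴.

Convert: 30 °C = 303 K.
Q = εσA(T⁴ − T_s⁴). T⁴ − T_s⁴ = (303)⁴ − (237)⁴ = 8.43×10^9 − 3.15×10^9 = 5.27×10^9 K⁴.
Q = 0.88 × 5.67×10⁻⁸ × 28.0 × 5.27×10^9 = 7370 W.

Q ≈ 7370 W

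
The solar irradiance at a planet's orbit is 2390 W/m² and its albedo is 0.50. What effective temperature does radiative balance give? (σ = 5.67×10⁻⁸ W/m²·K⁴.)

Power absorbed = (1−a)S·πR²; power emitted = 4πR²σT⁴. Equating and cancelling πR²:
T = ((1−a)S / 4σ)^(1/4) = (1200 / (4 × 5.67×10⁻⁸))^(1/4) = (5.27×10^9)^(1/4).
T = 269 K.

T ≈ 269 K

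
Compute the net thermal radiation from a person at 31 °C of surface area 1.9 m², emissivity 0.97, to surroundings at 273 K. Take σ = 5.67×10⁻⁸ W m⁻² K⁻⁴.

Convert: 31 °C = 304 K.
Q = εσA(T⁴ − T_s⁴). T⁴ − T_s⁴ = (304)⁴ − (273)⁴ = 8.54×10^9 − 5.55×10^9 = 2.99×10^9 K⁴.
Q = 0.97 × 5.67×10⁻⁸ × 1.90 × 2.99×10^9 = 312 W.

Q ≈ 312 W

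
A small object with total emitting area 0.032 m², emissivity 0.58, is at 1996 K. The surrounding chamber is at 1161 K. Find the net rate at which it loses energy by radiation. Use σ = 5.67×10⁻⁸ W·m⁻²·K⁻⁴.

Q ≈ 14800 W

Q = εσA(T⁴ − T_s⁴). T⁴ − T_s⁴ = (1996)⁴ − (1161)⁴ = 1.59×10^13 − 1.82×10^12 = 1.41×10^13 K⁴.
Q = 0.58 × 5.67×10⁻⁸ × 0.0320 × 1.41×10^13 = 14800 W.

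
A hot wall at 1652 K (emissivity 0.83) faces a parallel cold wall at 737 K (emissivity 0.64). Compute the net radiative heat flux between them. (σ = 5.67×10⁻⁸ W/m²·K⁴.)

For two large parallel gray plates, q = σ(T₁⁴ − T₂⁴) / (1/ε₁ + 1/ε₂ − 1).
1/ε₁ + 1/ε₂ − 1 = 1/0.83 + 1/0.64 − 1 = 1.767.
T₁⁴ − T₂⁴ = 7.45×10^12 − 2.95×10^11 = 7.15×10^12 K⁴.
q = 5.67×10⁻⁸ × 7.15×10^12 / 1.767 = 2.29×10^5 W/m².

q ≈ 2.29×10^5 W/m²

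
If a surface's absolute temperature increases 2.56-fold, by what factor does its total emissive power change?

P ∝ T⁴, so the power scales as (2.56)⁴ = 42.9.

factor ≈ 42.9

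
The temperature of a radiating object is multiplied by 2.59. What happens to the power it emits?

factor ≈ 45.0

P ∝ T⁴, so the power scales as (2.59)⁴ = 45.0.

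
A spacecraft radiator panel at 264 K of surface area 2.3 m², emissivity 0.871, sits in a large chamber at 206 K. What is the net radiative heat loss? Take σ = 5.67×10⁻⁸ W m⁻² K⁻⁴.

Q = εσA(T⁴ − T_s⁴). T⁴ − T_s⁴ = (264)⁴ − (206)⁴ = 4.86×10^9 − 1.80×10^9 = 3.06×10^9 K⁴.
Q = 0.871 × 5.67×10⁻⁸ × 2.30 × 3.06×10^9 = 347 W.

Q ≈ 347 W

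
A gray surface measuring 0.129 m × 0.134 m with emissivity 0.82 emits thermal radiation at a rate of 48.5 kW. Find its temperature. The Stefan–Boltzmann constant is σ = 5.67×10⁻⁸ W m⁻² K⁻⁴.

T ≈ 2790 K

A = 0.129 × 0.134 = 0.0173 m².
From P = εσAT⁴, T = (P / εσA)^(1/4) = (48500 / (0.82 × 5.67×10⁻⁸ × 0.0173))^(1/4).
T = (6.03×10^13)^(1/4) = 2790 K.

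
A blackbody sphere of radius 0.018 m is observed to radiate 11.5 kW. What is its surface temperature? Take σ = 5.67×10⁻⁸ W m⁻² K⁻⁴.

T ≈ 2660 K

A = 4πr² = 4π × (0.018)² = 4.07×10^-3 m².
From P = σAT⁴, T = (P / σA)^(1/4) = (11500 / (5.67×10⁻⁸ × 4.07×10^-3))^(1/4).
T = (4.98×10^13)^(1/4) = 2660 K.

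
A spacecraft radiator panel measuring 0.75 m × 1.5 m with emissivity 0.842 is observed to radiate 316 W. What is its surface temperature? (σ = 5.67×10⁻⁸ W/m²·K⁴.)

T ≈ 277 K

A = 0.75 × 1.5 = 1.12 m².
From P = εσAT⁴, T = (P / εσA)^(1/4) = (316 / (0.842 × 5.67×10⁻⁸ × 1.12))^(1/4).
T = (5.88×10^9)^(1/4) = 277 K.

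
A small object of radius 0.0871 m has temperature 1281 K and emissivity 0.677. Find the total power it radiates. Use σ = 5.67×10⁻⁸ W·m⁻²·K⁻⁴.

A = 4πr² = 4π × (0.0871)² = 0.0953 m².
P = εσAT⁴ = 0.677 × 5.67×10⁻⁸ × 0.0953 × (1281)⁴ = 0.677 × 5.67×10⁻⁸ × 0.0953 × 2.69×10^12.
P = 9850 W.

P ≈ 9850 W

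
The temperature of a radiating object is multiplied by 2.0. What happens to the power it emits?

factor ≈ 16.0

P ∝ T⁴, so the power scales as (2.0)⁴ = 16.0.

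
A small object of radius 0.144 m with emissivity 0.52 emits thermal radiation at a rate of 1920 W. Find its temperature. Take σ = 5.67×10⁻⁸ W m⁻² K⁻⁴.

A = 4πr² = 4π × (0.144)² = 0.261 m².
From P = εσAT⁴, T = (P / εσA)^(1/4) = (1920 / (0.52 × 5.67×10⁻⁸ × 0.261))^(1/4).
T = (2.50×10^11)^(1/4) = 707 K.

T ≈ 707 K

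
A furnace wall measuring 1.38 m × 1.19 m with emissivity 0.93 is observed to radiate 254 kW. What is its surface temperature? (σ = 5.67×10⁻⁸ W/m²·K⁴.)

A = 1.38 × 1.19 = 1.64 m².
From P = εσAT⁴, T = (P / εσA)^(1/4) = (2.54×10^5 / (0.93 × 5.67×10⁻⁸ × 1.64))^(1/4).
T = (2.93×10^12)^(1/4) = 1310 K.

T ≈ 1310 K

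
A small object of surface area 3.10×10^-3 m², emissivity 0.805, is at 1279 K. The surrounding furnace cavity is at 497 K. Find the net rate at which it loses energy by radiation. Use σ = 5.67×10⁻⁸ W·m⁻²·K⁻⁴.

Q = εσA(T⁴ − T_s⁴). T⁴ − T_s⁴ = (1279)⁴ − (497)⁴ = 2.68×10^12 − 6.10×10^10 = 2.61×10^12 K⁴.
Q = 0.805 × 5.67×10⁻⁸ × 3.10×10^-3 × 2.61×10^12 = 370 W.

Q ≈ 370 W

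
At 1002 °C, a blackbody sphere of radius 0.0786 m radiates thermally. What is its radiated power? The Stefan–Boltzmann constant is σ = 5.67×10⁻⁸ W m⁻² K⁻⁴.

P ≈ 11600 W

A = 4πr² = 4π × (0.0786)² = 0.0776 m².
1002 °C = 1275 K.
P = σAT⁴ = 5.67×10⁻⁸ × 0.0776 × (1275)⁴ = 5.67×10⁻⁸ × 0.0776 × 2.64×10^12.
P = 11600 W.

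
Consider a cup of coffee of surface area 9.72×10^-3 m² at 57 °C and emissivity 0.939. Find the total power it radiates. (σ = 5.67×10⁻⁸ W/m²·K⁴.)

P ≈ 6.14 W

57 °C = 330 K.
Stefan–Boltzmann: P = εσAT⁴ = 0.939 × 5.67×10⁻⁸ × 9.72×10^-3 × (330)⁴ = 0.939 × 5.67×10⁻⁸ × 9.72×10^-3 × 1.19×10^10.
P = 6.14 W.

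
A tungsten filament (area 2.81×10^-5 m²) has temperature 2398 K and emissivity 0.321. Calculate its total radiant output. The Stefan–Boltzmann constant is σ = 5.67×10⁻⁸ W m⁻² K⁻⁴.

P ≈ 16.9 W

Stefan–Boltzmann: P = εσAT⁴ = 0.321 × 5.67×10⁻⁸ × 2.81×10^-5 × (2398)⁴ = 0.321 × 5.67×10⁻⁸ × 2.81×10^-5 × 3.31×10^13.
P = 16.9 W.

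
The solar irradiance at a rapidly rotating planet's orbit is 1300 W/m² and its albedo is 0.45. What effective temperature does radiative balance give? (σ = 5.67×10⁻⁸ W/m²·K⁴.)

T ≈ 237 K

Power absorbed = (1−a)S·πR²; power emitted = 4πR²σT⁴. Equating and cancelling πR²:
T = ((1−a)S / 4σ)^(1/4) = (715 / (4 × 5.67×10⁻⁸))^(1/4) = (3.15×10^9)^(1/4).
T = 237 K.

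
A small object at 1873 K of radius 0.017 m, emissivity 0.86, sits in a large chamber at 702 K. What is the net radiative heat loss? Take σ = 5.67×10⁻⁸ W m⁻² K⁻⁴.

A = 4πr² = 4π × (0.017)² = 3.63×10^-3 m².
Q = εσA(T⁴ − T_s⁴). T⁴ − T_s⁴ = (1873)⁴ − (702)⁴ = 1.23×10^13 − 2.43×10^11 = 1.21×10^13 K⁴.
Q = 0.86 × 5.67×10⁻⁸ × 3.63×10^-3 × 1.21×10^13 = 2140 W.

Q ≈ 2140 W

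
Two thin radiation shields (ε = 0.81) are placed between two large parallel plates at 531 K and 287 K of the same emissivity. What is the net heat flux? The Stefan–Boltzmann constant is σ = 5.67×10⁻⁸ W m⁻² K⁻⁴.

Each of the 3 gaps contributes resistance (2/ε − 1) = 2/0.81 − 1 = 1.469; total = 4.407.
q = σ(T₁⁴ − T₂⁴) / 4.407 = 5.67×10⁻⁸ × 7.27×10^10 / 4.407 = 935 W/m².

q ≈ 935 W/m²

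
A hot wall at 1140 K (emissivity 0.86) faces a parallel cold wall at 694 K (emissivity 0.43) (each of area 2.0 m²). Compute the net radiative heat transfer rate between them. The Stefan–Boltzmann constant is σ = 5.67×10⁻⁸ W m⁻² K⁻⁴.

For two large parallel gray plates, q = σ(T₁⁴ − T₂⁴) / (1/ε₁ + 1/ε₂ − 1).
1/ε₁ + 1/ε₂ − 1 = 1/0.86 + 1/0.43 − 1 = 2.488.
T₁⁴ − T₂⁴ = 1.69×10^12 − 2.32×10^11 = 1.46×10^12 K⁴.
q = 5.67×10⁻⁸ × 1.46×10^12 / 2.488 = 33200 W/m².
Q = q·A = 33200 × 2.0 = 66400 W.

Q ≈ 66400 W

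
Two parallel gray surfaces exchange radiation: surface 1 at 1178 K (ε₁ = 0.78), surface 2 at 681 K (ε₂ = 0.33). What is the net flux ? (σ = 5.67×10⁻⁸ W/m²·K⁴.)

q ≈ 29300 W/m²

For two large parallel gray plates, q = σ(T₁⁴ − T₂⁴) / (1/ε₁ + 1/ε₂ − 1).
1/ε₁ + 1/ε₂ − 1 = 1/0.78 + 1/0.33 − 1 = 3.312.
T₁⁴ − T₂⁴ = 1.93×10^12 − 2.15×10^11 = 1.71×10^12 K⁴.
q = 5.67×10⁻⁸ × 1.71×10^12 / 3.312 = 29300 W/m².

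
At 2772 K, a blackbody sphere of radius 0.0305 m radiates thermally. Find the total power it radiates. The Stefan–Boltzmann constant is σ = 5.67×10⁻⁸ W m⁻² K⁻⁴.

P ≈ 39100 W

A = 4πr² = 4π × (0.0305)² = 0.0117 m².
P = σAT⁴ = 5.67×10⁻⁸ × 0.0117 × (2772)⁴ = 5.67×10⁻⁸ × 0.0117 × 5.90×10^13.
P = 39100 W.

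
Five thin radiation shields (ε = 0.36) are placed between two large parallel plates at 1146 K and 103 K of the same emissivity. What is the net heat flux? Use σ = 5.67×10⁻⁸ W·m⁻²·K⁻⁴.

Each of the 6 gaps contributes resistance (2/ε − 1) = 2/0.36 − 1 = 4.556; total = 27.33.
q = σ(T₁⁴ − T₂⁴) / 27.33 = 5.67×10⁻⁸ × 1.72×10^12 / 27.33 = 3580 W/m².

q ≈ 3580 W/m²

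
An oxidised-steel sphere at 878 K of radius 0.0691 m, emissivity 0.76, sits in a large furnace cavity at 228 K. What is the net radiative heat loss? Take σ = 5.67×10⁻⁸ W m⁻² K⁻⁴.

Q ≈ 1530 W

A = 4πr² = 4π × (0.0691)² = 0.0600 m².
Q = εσA(T⁴ − T_s⁴). T⁴ − T_s⁴ = (878)⁴ − (228)⁴ = 5.94×10^11 − 2.70×10^9 = 5.92×10^11 K⁴.
Q = 0.76 × 5.67×10⁻⁸ × 0.0600 × 5.92×10^11 = 1530 W.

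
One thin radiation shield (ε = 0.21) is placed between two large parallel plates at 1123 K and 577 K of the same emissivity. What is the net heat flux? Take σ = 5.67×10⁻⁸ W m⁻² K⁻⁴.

Each of the 2 gaps contributes resistance (2/ε − 1) = 2/0.21 − 1 = 8.524; total = 17.05.
q = σ(T₁⁴ − T₂⁴) / 17.05 = 5.67×10⁻⁸ × 1.48×10^12 / 17.05 = 4920 W/m².

q ≈ 4920 W/m²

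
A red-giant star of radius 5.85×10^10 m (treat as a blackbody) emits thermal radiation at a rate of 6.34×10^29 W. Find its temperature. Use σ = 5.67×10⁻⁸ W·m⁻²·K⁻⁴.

A = 4πr² = 4π × (5.85×10^10)² = 4.30×10^22 m².
From P = σAT⁴, T = (P / σA)^(1/4) = (6.34×10^29 / (5.67×10⁻⁸ × 4.30×10^22))^(1/4).
T = (2.60×10^14)^(1/4) = 4020 K.

T ≈ 4020 K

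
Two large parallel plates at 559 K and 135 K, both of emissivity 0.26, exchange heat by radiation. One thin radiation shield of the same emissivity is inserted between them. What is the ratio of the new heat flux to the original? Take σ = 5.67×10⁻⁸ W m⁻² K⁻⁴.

ratio ≈ 0.500

With N identical shields there are N+1 = 2 gaps in series, each with the same radiative resistance, so the flux falls to 1/(N+1) of its unshielded value.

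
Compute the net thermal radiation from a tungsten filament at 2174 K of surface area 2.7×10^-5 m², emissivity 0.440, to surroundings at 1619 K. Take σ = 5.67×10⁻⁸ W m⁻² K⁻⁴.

Q ≈ 10.4 W

Q = εσA(T⁴ − T_s⁴). T⁴ − T_s⁴ = (2174)⁴ − (1619)⁴ = 2.23×10^13 − 6.87×10^12 = 1.55×10^13 K⁴.
Q = 0.440 × 5.67×10⁻⁸ × 2.70×10^-5 × 1.55×10^13 = 10.4 W.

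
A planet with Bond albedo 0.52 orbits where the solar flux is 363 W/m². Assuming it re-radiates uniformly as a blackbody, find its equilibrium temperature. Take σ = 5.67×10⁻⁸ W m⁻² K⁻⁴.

Power absorbed = (1−a)S·πR²; power emitted = 4πR²σT⁴. Equating and cancelling πR²:
T = ((1−a)S / 4σ)^(1/4) = (174 / (4 × 5.67×10⁻⁸))^(1/4) = (7.68×10^8)^(1/4).
T = 166 K.

T ≈ 166 K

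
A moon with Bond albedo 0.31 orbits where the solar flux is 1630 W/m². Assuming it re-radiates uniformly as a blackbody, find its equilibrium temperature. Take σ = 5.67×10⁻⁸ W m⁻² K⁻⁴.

T ≈ 265 K

Power absorbed = (1−a)S·πR²; power emitted = 4πR²σT⁴. Equating and cancelling πR²:
T = ((1−a)S / 4σ)^(1/4) = (1120 / (4 × 5.67×10⁻⁸))^(1/4) = (4.96×10^9)^(1/4).
T = 265 K.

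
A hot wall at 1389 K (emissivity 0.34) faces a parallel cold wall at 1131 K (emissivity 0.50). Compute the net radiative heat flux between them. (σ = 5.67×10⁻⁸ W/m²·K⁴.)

q ≈ 30000 W/m²

For two large parallel gray plates, q = σ(T₁⁴ − T₂⁴) / (1/ε₁ + 1/ε₂ − 1).
1/ε₁ + 1/ε₂ − 1 = 1/0.34 + 1/0.50 − 1 = 3.941.
T₁⁴ − T₂⁴ = 3.72×10^12 − 1.64×10^12 = 2.09×10^12 K⁴.
q = 5.67×10⁻⁸ × 2.09×10^12 / 3.941 = 30000 W/m².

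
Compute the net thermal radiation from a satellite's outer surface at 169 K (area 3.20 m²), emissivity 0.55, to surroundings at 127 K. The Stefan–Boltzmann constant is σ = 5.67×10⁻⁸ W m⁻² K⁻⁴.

Q = εσA(T⁴ − T_s⁴). T⁴ − T_s⁴ = (169)⁴ − (127)⁴ = 8.16×10^8 − 2.60×10^8 = 5.56×10^8 K⁴.
Q = 0.55 × 5.67×10⁻⁸ × 3.20 × 5.56×10^8 = 55.4 W.

Q ≈ 55.4 W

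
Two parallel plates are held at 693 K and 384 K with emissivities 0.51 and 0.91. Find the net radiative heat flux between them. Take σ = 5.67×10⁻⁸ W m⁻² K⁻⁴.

For two large parallel gray plates, q = σ(T₁⁴ − T₂⁴) / (1/ε₁ + 1/ε₂ − 1).
1/ε₁ + 1/ε₂ − 1 = 1/0.51 + 1/0.91 − 1 = 2.060.
T₁⁴ − T₂⁴ = 2.31×10^11 − 2.17×10^10 = 2.09×10^11 K⁴.
q = 5.67×10⁻⁸ × 2.09×10^11 / 2.060 = 5750 W/m².

q ≈ 5750 W/m²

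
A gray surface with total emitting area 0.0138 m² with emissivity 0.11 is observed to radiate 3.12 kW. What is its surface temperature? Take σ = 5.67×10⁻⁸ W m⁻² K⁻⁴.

From P = εσAT⁴, T = (P / εσA)^(1/4) = (3120 / (0.11 × 5.67×10⁻⁸ × 0.0138))^(1/4).
T = (3.62×10^13)^(1/4) = 2450 K.

T ≈ 2450 K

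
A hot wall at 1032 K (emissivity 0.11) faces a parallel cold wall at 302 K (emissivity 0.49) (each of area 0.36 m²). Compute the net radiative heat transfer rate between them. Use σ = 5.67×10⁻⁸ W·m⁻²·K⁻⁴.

Q ≈ 2270 W

For two large parallel gray plates, q = σ(T₁⁴ − T₂⁴) / (1/ε₁ + 1/ε₂ − 1).
1/ε₁ + 1/ε₂ − 1 = 1/0.11 + 1/0.49 − 1 = 10.13.
T₁⁴ − T₂⁴ = 1.13×10^12 − 8.32×10^9 = 1.13×10^12 K⁴.
q = 5.67×10⁻⁸ × 1.13×10^12 / 10.13 = 6300 W/m².
Q = q·A = 6300 × 0.36 = 2270 W.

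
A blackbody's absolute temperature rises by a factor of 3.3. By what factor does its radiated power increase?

factor ≈ 119

P ∝ T⁴, so the power scales as (3.3)⁴ = 119.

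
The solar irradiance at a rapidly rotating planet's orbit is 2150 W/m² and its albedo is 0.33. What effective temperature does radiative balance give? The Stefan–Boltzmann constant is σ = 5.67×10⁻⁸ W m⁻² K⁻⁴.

Power absorbed = (1−a)S·πR²; power emitted = 4πR²σT⁴. Equating and cancelling πR²:
T = ((1−a)S / 4σ)^(1/4) = (1440 / (4 × 5.67×10⁻⁸))^(1/4) = (6.35×10^9)^(1/4).
T = 282 K.

T ≈ 282 K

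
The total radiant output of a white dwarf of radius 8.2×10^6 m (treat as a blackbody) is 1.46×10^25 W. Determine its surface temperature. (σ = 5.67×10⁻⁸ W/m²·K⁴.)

A = 4πr² = 4π × (8.2×10^6)² = 8.45×10^14 m².
From P = σAT⁴, T = (P / σA)^(1/4) = (1.46×10^25 / (5.67×10⁻⁸ × 8.45×10^14))^(1/4).
T = (3.05×10^17)^(1/4) = 23500 K.

T ≈ 23500 K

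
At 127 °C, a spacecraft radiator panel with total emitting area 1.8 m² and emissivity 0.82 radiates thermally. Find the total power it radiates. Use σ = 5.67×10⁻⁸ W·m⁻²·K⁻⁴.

P ≈ 2140 W

127 °C = 400 K.
P = εσAT⁴ = 0.82 × 5.67×10⁻⁸ × 1.80 × (400)⁴ = 0.82 × 5.67×10⁻⁸ × 1.80 × 2.56×10^10.
P = 2140 W.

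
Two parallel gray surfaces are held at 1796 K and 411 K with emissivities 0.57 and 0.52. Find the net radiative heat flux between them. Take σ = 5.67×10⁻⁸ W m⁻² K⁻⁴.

q ≈ 2.20×10^5 W/m²

For two large parallel gray plates, q = σ(T₁⁴ − T₂⁴) / (1/ε₁ + 1/ε₂ − 1).
1/ε₁ + 1/ε₂ − 1 = 1/0.57 + 1/0.52 − 1 = 2.677.
T₁⁴ − T₂⁴ = 1.04×10^13 − 2.85×10^10 = 1.04×10^13 K⁴.
q = 5.67×10⁻⁸ × 1.04×10^13 / 2.677 = 2.20×10^5 W/m².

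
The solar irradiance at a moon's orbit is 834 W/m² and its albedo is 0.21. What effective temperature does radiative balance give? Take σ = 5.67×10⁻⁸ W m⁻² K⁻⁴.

T ≈ 232 K

Power absorbed = (1−a)S·πR²; power emitted = 4πR²σT⁴. Equating and cancelling πR²:
T = ((1−a)S / 4σ)^(1/4) = (659 / (4 × 5.67×10⁻⁸))^(1/4) = (2.91×10^9)^(1/4).
T = 232 K.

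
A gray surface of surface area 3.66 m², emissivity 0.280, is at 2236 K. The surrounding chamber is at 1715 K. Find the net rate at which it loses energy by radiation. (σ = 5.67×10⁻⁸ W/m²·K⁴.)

Q ≈ 9.50×10^5 W

Q = εσA(T⁴ − T_s⁴). T⁴ − T_s⁴ = (2236)⁴ − (1715)⁴ = 2.50×10^13 − 8.65×10^12 = 1.63×10^13 K⁴.
Q = 0.280 × 5.67×10⁻⁸ × 3.66 × 1.63×10^13 = 9.50×10^5 W.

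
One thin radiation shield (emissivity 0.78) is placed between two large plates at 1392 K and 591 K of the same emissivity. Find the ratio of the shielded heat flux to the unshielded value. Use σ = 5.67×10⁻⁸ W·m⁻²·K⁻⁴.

With N identical shields there are N+1 = 2 gaps in series, each with the same radiative resistance, so the flux falls to 1/(N+1) of its unshielded value.

ratio ≈ 0.500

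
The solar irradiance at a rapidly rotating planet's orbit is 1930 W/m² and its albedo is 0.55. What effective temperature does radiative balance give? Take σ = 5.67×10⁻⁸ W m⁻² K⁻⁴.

T ≈ 249 K

Power absorbed = (1−a)S·πR²; power emitted = 4πR²σT⁴. Equating and cancelling πR²:
T = ((1−a)S / 4σ)^(1/4) = (868 / (4 × 5.67×10⁻⁸))^(1/4) = (3.83×10^9)^(1/4).
T = 249 K.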